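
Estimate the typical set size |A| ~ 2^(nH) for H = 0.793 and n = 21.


log2|A_typical| = nH = 21 * 0.793 = 16.653, so |A_typical| ~ 2^16.653 = 1.031e+05

1.031e+05


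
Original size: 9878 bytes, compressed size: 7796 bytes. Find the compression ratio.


Ratio = original / compressed = 9878 / 7796 = 1.2671

1.2671


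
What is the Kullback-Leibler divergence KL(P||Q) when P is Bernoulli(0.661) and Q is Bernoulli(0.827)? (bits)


KL = p*log2(p/q) + (1-p)*log2((1-p)/(1-q)) = 0.661*log2(0.661/0.827) + 0.339*log2(0.339/0.173) = 0.1153

0.1153 bits


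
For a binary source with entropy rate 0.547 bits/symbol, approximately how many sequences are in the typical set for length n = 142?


log2|A_typical| = nH = 142 * 0.547 = 77.674, so |A_typical| ~ 2^77.674 = 2.411e+23

2.411e+23


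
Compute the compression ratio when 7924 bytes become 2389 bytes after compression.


Ratio = original / compressed = 7924 / 2389 = 3.3169

3.3169


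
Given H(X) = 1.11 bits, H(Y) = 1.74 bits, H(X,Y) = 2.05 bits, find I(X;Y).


I(X;Y) = H(X) + H(Y) - H(X,Y) = 1.11 + 1.74 - 2.05 = 0.8

0.8 bits


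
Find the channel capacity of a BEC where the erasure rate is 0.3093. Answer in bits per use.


C = 1 - epsilon = 1 - 0.3093 = 0.6907

0.6907 bits


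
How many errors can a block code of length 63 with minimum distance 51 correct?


Correction capability = floor((d-1)/2) = floor((51-1)/2) = 25

25 errors


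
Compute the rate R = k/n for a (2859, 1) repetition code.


Rate = k/n = 1/2859

1/2859


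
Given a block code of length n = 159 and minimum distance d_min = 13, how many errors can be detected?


Detection capability = d_min - 1 = 13 - 1 = 12

12 errors


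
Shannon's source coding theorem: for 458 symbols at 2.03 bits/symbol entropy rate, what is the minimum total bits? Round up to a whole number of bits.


Minimum bits >= n * H = 458 * 2.03 = 929.74, rounded up to a whole number of bits = 930

930 bits


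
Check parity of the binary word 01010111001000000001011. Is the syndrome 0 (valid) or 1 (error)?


Syndrome = XOR of all bits = 0 XOR 1 XOR 0 XOR 1 XOR 0 XOR 1 XOR 1 XOR 1 XOR 0 XOR 0 XOR 1 XOR 0 XOR 0 XOR 0 XOR 0 XOR 0 XOR 0 XOR 0 XOR 0 XOR 1 XOR 0 XOR 1 XOR 1 = 1

1


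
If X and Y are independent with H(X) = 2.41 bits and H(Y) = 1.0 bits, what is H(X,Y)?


For independent variables, H(X,Y) = H(X) + H(Y) = 2.41 + 1.0 = 3.41

3.41 bits


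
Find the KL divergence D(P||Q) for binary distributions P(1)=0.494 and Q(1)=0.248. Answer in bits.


KL = p*log2(p/q) + (1-p)*log2((1-p)/(1-q)) = 0.494*log2(0.494/0.248) + 0.506*log2(0.506/0.752) = 0.2019

0.2019 bits


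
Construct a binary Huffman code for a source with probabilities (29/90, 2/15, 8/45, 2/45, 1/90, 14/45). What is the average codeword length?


Huffman construction (repeatedly merge the two least-probable nodes; each merge adds 1 bit to every symbol beneath it): 1/90 + 2/45 = 1/18; 1/18 + 2/15 = 17/90; 8/45 + 17/90 = 11/30; 14/45 + 29/90 = 19/30; 11/30 + 19/30 = 1. Resulting codeword lengths (in the order the probabilities were given): (2, 3, 2, 4, 4, 2). L_avg = sum(p_i * l_i) = 29/90*2 + 2/15*3 + 8/45*2 + 2/45*4 + 1/90*4 + 14/45*2 = 101/45 = 2.2444

2.2444 bits


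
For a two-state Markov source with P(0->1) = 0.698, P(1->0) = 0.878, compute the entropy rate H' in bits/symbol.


Stationary distribution: pi_0 = p10/(p01+p10) = 0.5571, pi_1 = 0.4429. Entropy rate H' = pi_0*H(p01) + pi_1*H(p10) = 0.5571*0.8837 + 0.4429*0.5351 = 0.7293

0.7293 bits/symbol


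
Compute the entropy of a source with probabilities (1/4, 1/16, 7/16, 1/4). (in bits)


H = -sum(p_i * log2(p_i)). Terms: -(1/4)*log2(1/4) = 0.500000; -(1/16)*log2(1/16) = 0.250000; -(7/16)*log2(7/16) = 0.521782; -(1/4)*log2(1/4) = 0.500000. H = 0.500000 + 0.250000 + 0.521782 + 0.500000 = 1.7718

1.7718 bits


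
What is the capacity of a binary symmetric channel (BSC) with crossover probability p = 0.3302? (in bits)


H(p) = -p*log2(p) - (1-p)*log2(1-p) = -0.3302*log2(0.3302) - 0.6698*log2(0.6698) = 0.527854 + 0.387277 = 0.9151. C = 1 - H(p) = 1 - 0.9151 = 0.0849

0.0849 bits


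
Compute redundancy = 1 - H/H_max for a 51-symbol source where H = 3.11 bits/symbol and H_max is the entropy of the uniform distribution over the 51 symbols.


H_max = log2(K) = log2(51) = 5.6724 bits/symbol. Redundancy = 1 - H/H_max = 1 - 3.11/5.6724 = 1 - 0.5483 = 0.4517

0.4517


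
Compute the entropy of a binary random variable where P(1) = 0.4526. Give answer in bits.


H = -p*log2(p) - (1-p)*log2(1-p). -0.4526*log2(0.4526) = 0.517635; -0.5474*log2(0.5474) = 0.475873. H = 0.517635 + 0.475873 = 0.9935

0.9935 bits


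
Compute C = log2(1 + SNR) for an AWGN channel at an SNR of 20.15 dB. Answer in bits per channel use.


SNR_linear = 10^(20.15/10) = 103.5142; C = log2(1 + SNR_linear) = log2(1 + 103.5142) = 6.7076

6.7076 bits/channel use


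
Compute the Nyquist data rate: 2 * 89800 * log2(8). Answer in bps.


Rate = 2 * B * log2(M) = 2 * 89800 * 3.0 = 538800.0

538800.0 bps


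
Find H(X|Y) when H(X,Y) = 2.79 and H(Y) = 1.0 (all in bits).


H(X|Y) = H(X,Y) - H(Y) = 2.79 - 1.0 = 1.79

1.79 bits


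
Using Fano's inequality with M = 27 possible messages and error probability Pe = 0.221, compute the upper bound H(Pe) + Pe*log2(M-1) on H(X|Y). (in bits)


H(Pe) = -Pe*log2(Pe) - (1-Pe)*log2(1-Pe) = -0.221*log2(0.221) - 0.779*log2(0.779) = 0.481312 + 0.280677 = 0.762. Pe*log2(M-1) = 0.221*log2(26) = 1.038797. Bound = H(Pe) + Pe*log2(M-1) = 0.481312 + 0.280677 + 1.038797 = 1.8008

1.8008 bits


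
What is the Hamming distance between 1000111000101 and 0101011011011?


Count differing positions: ^ ^ . ^ ^ . . . ^ ^ ^ ^ . = 8 differences

8


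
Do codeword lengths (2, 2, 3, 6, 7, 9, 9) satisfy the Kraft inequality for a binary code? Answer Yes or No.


Kraft sum = sum(2^(-l_i)) = 0.6523, need <= 1. Result: satisfied (a binary prefix-free code with these lengths exists)

Yes


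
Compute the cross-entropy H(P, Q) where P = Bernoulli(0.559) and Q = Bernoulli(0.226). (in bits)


H(P,Q) = -p*log2(q) - (1-p)*log2(1-q). -0.559*log2(0.226) = 1.199393; -0.441*log2(0.774) = 0.162991. H(P,Q) = 1.199393 + 0.162991 = 1.3624

1.3624 bits


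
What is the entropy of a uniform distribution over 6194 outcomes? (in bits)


H = log2(n) = log2(6194) = 12.5967

12.5967 bits


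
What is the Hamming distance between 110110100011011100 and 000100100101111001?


Count differing positions: ^ ^ . . ^ . . . . ^ ^ . ^ . . ^ . ^ = 8 differences

8


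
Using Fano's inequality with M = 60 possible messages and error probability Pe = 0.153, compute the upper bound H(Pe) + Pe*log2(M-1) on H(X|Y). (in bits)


H(Pe) = -Pe*log2(Pe) - (1-Pe)*log2(1-Pe) = -0.153*log2(0.153) - 0.847*log2(0.847) = 0.414385 + 0.202913 = 0.6173. Pe*log2(M-1) = 0.153*log2(59) = 0.900044. Bound = H(Pe) + Pe*log2(M-1) = 0.414385 + 0.202913 + 0.900044 = 1.5173

1.5173 bits


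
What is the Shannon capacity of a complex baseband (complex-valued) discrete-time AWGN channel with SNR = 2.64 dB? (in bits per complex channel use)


SNR_linear = 10^(2.64/10) = 1.8365; C = log2(1 + SNR_linear) = log2(1 + 1.8365) = 1.5041

1.5041 bits/channel use


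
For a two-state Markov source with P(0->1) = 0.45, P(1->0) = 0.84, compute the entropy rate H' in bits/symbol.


Stationary distribution: pi_0 = p10/(p01+p10) = 0.6512, pi_1 = 0.3488. Entropy rate H' = pi_0*H(p01) + pi_1*H(p10) = 0.6512*0.9928 + 0.3488*0.6343 = 0.8677

0.8677 bits/symbol


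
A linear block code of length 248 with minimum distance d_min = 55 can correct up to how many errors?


Correction capability = floor((d-1)/2) = floor((55-1)/2) = 27

27 errors


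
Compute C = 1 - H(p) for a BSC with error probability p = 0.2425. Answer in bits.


H(p) = -p*log2(p) - (1-p)*log2(1-p) = -0.2425*log2(0.2425) - 0.7575*log2(0.7575) = 0.495656 + 0.303517 = 0.7992. C = 1 - H(p) = 1 - 0.7992 = 0.2008

0.2008 bits


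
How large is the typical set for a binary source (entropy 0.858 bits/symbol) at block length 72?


log2|A_typical| = nH = 72 * 0.858 = 61.776, so |A_typical| ~ 2^61.776 = 3.948e+18

3.948e+18


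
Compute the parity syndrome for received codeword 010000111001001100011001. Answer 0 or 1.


Syndrome = XOR of all bits = 0 XOR 1 XOR 0 XOR 0 XOR 0 XOR 0 XOR 1 XOR 1 XOR 1 XOR 0 XOR 0 XOR 1 XOR 0 XOR 0 XOR 1 XOR 1 XOR 0 XOR 0 XOR 0 XOR 1 XOR 1 XOR 0 XOR 0 XOR 1 = 0

0


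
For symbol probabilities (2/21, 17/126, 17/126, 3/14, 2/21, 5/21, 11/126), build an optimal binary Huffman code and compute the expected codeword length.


Huffman construction (repeatedly merge the two least-probable nodes; each merge adds 1 bit to every symbol beneath it): 11/126 + 2/21 = 23/126; 2/21 + 17/126 = 29/126; 17/126 + 23/126 = 20/63; 3/14 + 29/126 = 4/9; 5/21 + 20/63 = 5/9; 4/9 + 5/9 = 1. Resulting codeword lengths (in the order the probabilities were given): (4, 3, 3, 2, 3, 2, 4). L_avg = sum(p_i * l_i) = 2/21*4 + 17/126*3 + 17/126*3 + 3/14*2 + 2/21*3 + 5/21*2 + 11/126*4 = 172/63 = 2.7302

2.7302 bits


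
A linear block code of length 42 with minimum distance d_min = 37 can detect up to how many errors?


Detection capability = d_min - 1 = 37 - 1 = 36

36 errors


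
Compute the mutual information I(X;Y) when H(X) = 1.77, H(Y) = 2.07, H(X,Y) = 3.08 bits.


I(X;Y) = H(X) + H(Y) - H(X,Y) = 1.77 + 2.07 - 3.08 = 0.76

0.76 bits


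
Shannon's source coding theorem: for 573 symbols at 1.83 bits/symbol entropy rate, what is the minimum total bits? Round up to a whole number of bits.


Minimum bits >= n * H = 573 * 1.83 = 1048.59, rounded up to a whole number of bits = 1049

1049 bits


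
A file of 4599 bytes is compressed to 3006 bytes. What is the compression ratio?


Ratio = original / compressed = 4599 / 3006 = 1.5299

1.5299


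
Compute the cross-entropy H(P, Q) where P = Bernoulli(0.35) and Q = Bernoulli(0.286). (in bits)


H(P,Q) = -p*log2(q) - (1-p)*log2(1-q). -0.35*log2(0.286) = 0.632070; -0.65*log2(0.714) = 0.315903. H(P,Q) = 0.632070 + 0.315903 = 0.948

0.948 bits


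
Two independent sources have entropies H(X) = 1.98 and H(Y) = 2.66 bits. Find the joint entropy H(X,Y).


For independent variables, H(X,Y) = H(X) + H(Y) = 1.98 + 2.66 = 4.64

4.64 bits


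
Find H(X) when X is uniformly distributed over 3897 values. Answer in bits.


H = log2(n) = log2(3897) = 11.9281

11.9281 bits


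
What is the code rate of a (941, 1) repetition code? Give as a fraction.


Rate = k/n = 1/941

1/941


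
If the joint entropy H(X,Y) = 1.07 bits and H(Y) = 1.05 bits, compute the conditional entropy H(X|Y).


H(X|Y) = H(X,Y) - H(Y) = 1.07 - 1.05 = 0.02

0.02 bits


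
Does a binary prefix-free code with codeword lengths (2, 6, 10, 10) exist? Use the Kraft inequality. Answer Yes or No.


Kraft sum = sum(2^(-l_i)) = 0.2676, need <= 1. Result: satisfied (a binary prefix-free code with these lengths exists)

Yes


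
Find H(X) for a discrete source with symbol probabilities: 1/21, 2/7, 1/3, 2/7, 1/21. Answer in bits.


H = -sum(p_i * log2(p_i)). Terms: -(1/21)*log2(1/21) = 0.209158; -(2/7)*log2(2/7) = 0.516387; -(1/3)*log2(1/3) = 0.528321; -(2/7)*log2(2/7) = 0.516387; -(1/21)*log2(1/21) = 0.209158. H = 0.209158 + 0.516387 + 0.528321 + 0.516387 + 0.209158 = 1.9794

1.9794 bits


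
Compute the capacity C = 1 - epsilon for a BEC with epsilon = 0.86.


C = 1 - epsilon = 1 - 0.86 = 0.14

0.14 bits


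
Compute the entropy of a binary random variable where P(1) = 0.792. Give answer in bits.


H = -p*log2(p) - (1-p)*log2(1-p). -0.792*log2(0.792) = 0.266451; -0.208*log2(0.208) = 0.471192. H = 0.266451 + 0.471192 = 0.7376

0.7376 bits


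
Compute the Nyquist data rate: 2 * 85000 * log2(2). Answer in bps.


Rate = 2 * B * log2(M) = 2 * 85000 * 1.0 = 170000.0

170000.0 bps


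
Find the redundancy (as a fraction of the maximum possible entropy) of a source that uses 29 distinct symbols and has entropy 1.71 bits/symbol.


H_max = log2(K) = log2(29) = 4.858 bits/symbol. Redundancy = 1 - H/H_max = 1 - 1.71/4.858 = 1 - 0.352 = 0.648

0.648


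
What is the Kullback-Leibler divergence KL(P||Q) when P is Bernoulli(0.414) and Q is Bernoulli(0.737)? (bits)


KL = p*log2(p/q) + (1-p)*log2((1-p)/(1-q)) = 0.414*log2(0.414/0.737) + 0.586*log2(0.586/0.263) = 0.3329

0.3329 bits


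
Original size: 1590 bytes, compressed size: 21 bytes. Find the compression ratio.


Ratio = original / compressed = 1590 / 21 = 75.7143

75.7143


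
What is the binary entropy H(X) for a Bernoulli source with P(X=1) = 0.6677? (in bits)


H = -p*log2(p) - (1-p)*log2(1-p). -0.6677*log2(0.6677) = 0.389088; -0.3323*log2(0.3323) = 0.528172. H = 0.389088 + 0.528172 = 0.9173

0.9173 bits


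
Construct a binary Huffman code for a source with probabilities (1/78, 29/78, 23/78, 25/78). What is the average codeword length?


Huffman construction (repeatedly merge the two least-probable nodes; each merge adds 1 bit to every symbol beneath it): 1/78 + 23/78 = 4/13; 4/13 + 25/78 = 49/78; 29/78 + 49/78 = 1. Resulting codeword lengths (in the order the probabilities were given): (3, 1, 3, 2). L_avg = sum(p_i * l_i) = 1/78*3 + 29/78*1 + 23/78*3 + 25/78*2 = 151/78 = 1.9359

1.9359 bits


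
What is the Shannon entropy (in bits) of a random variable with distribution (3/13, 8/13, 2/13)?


H = -sum(p_i * log2(p_i)). Terms: -(3/13)*log2(3/13) = 0.488187; -(8/13)*log2(8/13) = 0.431040; -(2/13)*log2(2/13) = 0.415452. H = 0.488187 + 0.431040 + 0.415452 = 1.3347

1.3347 bits


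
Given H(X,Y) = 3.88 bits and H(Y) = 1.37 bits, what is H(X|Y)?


H(X|Y) = H(X,Y) - H(Y) = 3.88 - 1.37 = 2.51

2.51 bits


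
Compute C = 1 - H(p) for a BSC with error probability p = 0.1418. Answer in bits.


H(p) = -p*log2(p) - (1-p)*log2(1-p) = -0.1418*log2(0.1418) - 0.8582*log2(0.8582) = 0.399602 + 0.189331 = 0.5889. C = 1 - H(p) = 1 - 0.5889 = 0.4111

0.4111 bits


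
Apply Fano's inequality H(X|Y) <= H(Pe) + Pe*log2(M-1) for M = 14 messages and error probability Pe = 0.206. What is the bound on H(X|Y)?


H(Pe) = -Pe*log2(Pe) - (1-Pe)*log2(1-Pe) = -0.206*log2(0.206) - 0.794*log2(0.794) = 0.469532 + 0.264235 = 0.7338. Pe*log2(M-1) = 0.206*log2(13) = 0.762291. Bound = H(Pe) + Pe*log2(M-1) = 0.469532 + 0.264235 + 0.762291 = 1.4961

1.4961 bits


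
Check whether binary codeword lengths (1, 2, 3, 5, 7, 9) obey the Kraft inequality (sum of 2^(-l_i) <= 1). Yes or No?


Kraft sum = sum(2^(-l_i)) = 0.916, need <= 1. Result: satisfied (a binary prefix-free code with these lengths exists)

Yes


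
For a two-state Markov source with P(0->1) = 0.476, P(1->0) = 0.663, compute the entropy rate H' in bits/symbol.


Stationary distribution: pi_0 = p10/(p01+p10) = 0.5821, pi_1 = 0.4179. Entropy rate H' = pi_0*H(p01) + pi_1*H(p10) = 0.5821*0.9983 + 0.4179*0.9219 = 0.9664

0.9664 bits/symbol


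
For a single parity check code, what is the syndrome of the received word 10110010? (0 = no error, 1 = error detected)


Syndrome = XOR of all bits = 1 XOR 0 XOR 1 XOR 1 XOR 0 XOR 0 XOR 1 XOR 0 = 0

0


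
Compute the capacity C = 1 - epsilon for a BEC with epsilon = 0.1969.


C = 1 - epsilon = 1 - 0.1969 = 0.8031

0.8031 bits


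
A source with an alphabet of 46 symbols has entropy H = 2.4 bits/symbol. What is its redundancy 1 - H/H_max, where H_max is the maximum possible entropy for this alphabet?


H_max = log2(K) = log2(46) = 5.5236 bits/symbol. Redundancy = 1 - H/H_max = 1 - 2.4/5.5236 = 1 - 0.4345 = 0.5655

0.5655


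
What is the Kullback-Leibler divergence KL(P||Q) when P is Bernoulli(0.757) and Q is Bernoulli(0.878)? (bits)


KL = p*log2(p/q) + (1-p)*log2((1-p)/(1-q)) = 0.757*log2(0.757/0.878) + 0.243*log2(0.243/0.122) = 0.0796

0.0796 bits


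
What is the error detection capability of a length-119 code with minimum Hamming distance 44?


Detection capability = d_min - 1 = 44 - 1 = 43

43 errors


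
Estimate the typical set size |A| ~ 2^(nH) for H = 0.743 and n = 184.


log2|A_typical| = nH = 184 * 0.743 = 136.712, so |A_typical| ~ 2^136.712 = 1.427e+41

1.427e+41


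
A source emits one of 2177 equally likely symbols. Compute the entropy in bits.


H = log2(n) = log2(2177) = 11.0881

11.0881 bits


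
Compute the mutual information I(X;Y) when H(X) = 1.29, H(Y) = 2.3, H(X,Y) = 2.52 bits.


I(X;Y) = H(X) + H(Y) - H(X,Y) = 1.29 + 2.3 - 2.52 = 1.07

1.07 bits


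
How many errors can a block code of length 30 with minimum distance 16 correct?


Correction capability = floor((d-1)/2) = floor((16-1)/2) = 7

7 errors


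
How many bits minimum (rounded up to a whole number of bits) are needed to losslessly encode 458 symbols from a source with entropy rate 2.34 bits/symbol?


Minimum bits >= n * H = 458 * 2.34 = 1071.72, rounded up to a whole number of bits = 1072

1072 bits


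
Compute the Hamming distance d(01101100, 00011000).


Count differing positions: . ^ ^ ^ . ^ . . = 4 differences

4


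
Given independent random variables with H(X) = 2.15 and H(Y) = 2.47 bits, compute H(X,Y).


For independent variables, H(X,Y) = H(X) + H(Y) = 2.15 + 2.47 = 4.62

4.62 bits


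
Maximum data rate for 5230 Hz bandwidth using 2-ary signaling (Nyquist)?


Rate = 2 * B * log2(M) = 2 * 5230 * 1.0 = 10460.0

10460.0 bps


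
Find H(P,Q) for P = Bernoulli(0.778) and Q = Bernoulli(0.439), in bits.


H(P,Q) = -p*log2(q) - (1-p)*log2(1-q). -0.778*log2(0.439) = 0.924036; -0.222*log2(0.561) = 0.185132. H(P,Q) = 0.924036 + 0.185132 = 1.1092

1.1092 bits


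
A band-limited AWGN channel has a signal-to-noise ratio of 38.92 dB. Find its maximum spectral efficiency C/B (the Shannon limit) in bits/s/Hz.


SNR_linear = 10^(38.92/10) = 7798.3011; C/B = log2(1 + SNR_linear) = log2(1 + 7798.3011) = 12.9291

12.9291 bits/s/Hz


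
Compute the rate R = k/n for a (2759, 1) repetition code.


Rate = k/n = 1/2759

1/2759


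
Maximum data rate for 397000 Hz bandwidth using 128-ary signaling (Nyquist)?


Rate = 2 * B * log2(M) = 2 * 397000 * 7.0 = 5558000.0

5558000.0 bps


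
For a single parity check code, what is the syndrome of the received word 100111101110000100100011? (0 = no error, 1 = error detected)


Syndrome = XOR of all bits = 1 XOR 0 XOR 0 XOR 1 XOR 1 XOR 1 XOR 1 XOR 0 XOR 1 XOR 1 XOR 1 XOR 0 XOR 0 XOR 0 XOR 0 XOR 1 XOR 0 XOR 0 XOR 1 XOR 0 XOR 0 XOR 0 XOR 1 XOR 1 = 0

0


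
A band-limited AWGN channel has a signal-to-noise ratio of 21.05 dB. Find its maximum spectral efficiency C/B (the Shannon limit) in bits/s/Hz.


SNR_linear = 10^(21.05/10) = 127.3503; C/B = log2(1 + SNR_linear) = log2(1 + 127.3503) = 7.0039

7.0039 bits/s/Hz


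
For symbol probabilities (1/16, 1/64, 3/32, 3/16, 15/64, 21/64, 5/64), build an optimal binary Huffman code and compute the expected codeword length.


Huffman construction (repeatedly merge the two least-probable nodes; each merge adds 1 bit to every symbol beneath it): 1/64 + 1/16 = 5/64; 5/64 + 5/64 = 5/32; 3/32 + 5/32 = 1/4; 3/16 + 15/64 = 27/64; 1/4 + 21/64 = 37/64; 27/64 + 37/64 = 1. Resulting codeword lengths (in the order the probabilities were given): (5, 5, 3, 2, 2, 2, 4). L_avg = sum(p_i * l_i) = 1/16*5 + 1/64*5 + 3/32*3 + 3/16*2 + 15/64*2 + 21/64*2 + 5/64*4 = 159/64 = 2.4844

2.4844 bits


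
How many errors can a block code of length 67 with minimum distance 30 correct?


Correction capability = floor((d-1)/2) = floor((30-1)/2) = 14

14 errors


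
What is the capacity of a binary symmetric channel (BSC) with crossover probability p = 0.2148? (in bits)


H(p) = -p*log2(p) - (1-p)*log2(1-p) = -0.2148*log2(0.2148) - 0.7852*log2(0.7852) = 0.476627 + 0.273931 = 0.7506. C = 1 - H(p) = 1 - 0.7506 = 0.2494

0.2494 bits


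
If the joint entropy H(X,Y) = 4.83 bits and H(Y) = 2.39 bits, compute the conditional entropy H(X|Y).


H(X|Y) = H(X,Y) - H(Y) = 4.83 - 2.39 = 2.44

2.44 bits


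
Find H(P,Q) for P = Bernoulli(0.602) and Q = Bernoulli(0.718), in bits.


H(P,Q) = -p*log2(q) - (1-p)*log2(1-q). -0.602*log2(0.718) = 0.287722; -0.398*log2(0.282) = 0.726841. H(P,Q) = 0.287722 + 0.726841 = 1.0146

1.0146 bits


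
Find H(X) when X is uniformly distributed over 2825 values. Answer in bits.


H = log2(n) = log2(2825) = 11.464

11.464 bits


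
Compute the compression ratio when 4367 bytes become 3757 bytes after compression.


Ratio = original / compressed = 4367 / 3757 = 1.1624

1.1624


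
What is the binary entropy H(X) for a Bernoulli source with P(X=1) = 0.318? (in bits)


H = -p*log2(p) - (1-p)*log2(1-p). -0.318*log2(0.318) = 0.525623; -0.682*log2(0.682) = 0.376571. H = 0.525623 + 0.376571 = 0.9022

0.9022 bits


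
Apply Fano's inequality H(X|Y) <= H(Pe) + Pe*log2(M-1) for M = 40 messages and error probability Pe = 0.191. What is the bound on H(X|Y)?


H(Pe) = -Pe*log2(Pe) - (1-Pe)*log2(1-Pe) = -0.191*log2(0.191) - 0.809*log2(0.809) = 0.456176 + 0.247383 = 0.7036. Pe*log2(M-1) = 0.191*log2(39) = 1.009512. Bound = H(Pe) + Pe*log2(M-1) = 0.456176 + 0.247383 + 1.009512 = 1.7131

1.7131 bits


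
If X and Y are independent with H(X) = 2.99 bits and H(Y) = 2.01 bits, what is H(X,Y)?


For independent variables, H(X,Y) = H(X) + H(Y) = 2.99 + 2.01 = 5.0

5.0 bits


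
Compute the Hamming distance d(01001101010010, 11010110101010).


Count differing positions: ^ . . ^ ^ . ^ ^ ^ ^ ^ . . . = 8 differences

8


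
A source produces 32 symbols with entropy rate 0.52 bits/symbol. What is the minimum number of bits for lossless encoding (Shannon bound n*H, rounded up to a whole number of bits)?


Minimum bits >= n * H = 32 * 0.52 = 16.64, rounded up to a whole number of bits = 17

17 bits


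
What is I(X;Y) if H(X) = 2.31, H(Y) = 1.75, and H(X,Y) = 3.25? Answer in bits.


I(X;Y) = H(X) + H(Y) - H(X,Y) = 2.31 + 1.75 - 3.25 = 0.81

0.81 bits


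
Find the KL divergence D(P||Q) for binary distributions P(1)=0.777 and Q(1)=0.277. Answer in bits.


KL = p*log2(p/q) + (1-p)*log2((1-p)/(1-q)) = 0.777*log2(0.777/0.277) + 0.223*log2(0.223/0.723) = 0.7778

0.7778 bits


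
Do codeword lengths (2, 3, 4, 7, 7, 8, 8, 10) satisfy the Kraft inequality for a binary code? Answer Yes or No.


Kraft sum = sum(2^(-l_i)) = 0.4619, need <= 1. Result: satisfied (a binary prefix-free code with these lengths exists)

Yes


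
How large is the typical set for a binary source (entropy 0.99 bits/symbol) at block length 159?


log2|A_typical| = nH = 159 * 0.99 = 157.41, so |A_typical| ~ 2^157.41 = 2.427e+47

2.427e+47


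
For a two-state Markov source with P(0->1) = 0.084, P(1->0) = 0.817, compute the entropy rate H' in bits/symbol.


Stationary distribution: pi_0 = p10/(p01+p10) = 0.9068, pi_1 = 0.0932. Entropy rate H' = pi_0*H(p01) + pi_1*H(p10) = 0.9068*0.4161 + 0.0932*0.6866 = 0.4413

0.4413 bits/symbol


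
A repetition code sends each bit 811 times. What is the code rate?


Rate = k/n = 1/811

1/811


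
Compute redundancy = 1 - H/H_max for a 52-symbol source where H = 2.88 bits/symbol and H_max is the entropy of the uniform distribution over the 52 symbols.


H_max = log2(K) = log2(52) = 5.7004 bits/symbol. Redundancy = 1 - H/H_max = 1 - 2.88/5.7004 = 1 - 0.5052 = 0.4948

0.4948


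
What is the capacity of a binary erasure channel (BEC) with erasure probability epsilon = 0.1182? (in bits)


C = 1 - epsilon = 1 - 0.1182 = 0.8818

0.8818 bits


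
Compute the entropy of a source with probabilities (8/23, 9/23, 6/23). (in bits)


H = -sum(p_i * log2(p_i)). Terms: -(8/23)*log2(8/23) = 0.529935; -(9/23)*log2(9/23) = 0.529684; -(6/23)*log2(6/23) = 0.505722. H = 0.529935 + 0.529684 + 0.505722 = 1.5653

1.5653 bits


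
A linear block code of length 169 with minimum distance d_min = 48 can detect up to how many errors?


Detection capability = d_min - 1 = 48 - 1 = 47

47 errors


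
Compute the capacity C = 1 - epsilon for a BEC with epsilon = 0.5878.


C = 1 - epsilon = 1 - 0.5878 = 0.4122

0.4122 bits


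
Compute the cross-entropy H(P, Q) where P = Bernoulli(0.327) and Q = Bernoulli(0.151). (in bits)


H(P,Q) = -p*log2(q) - (1-p)*log2(1-q). -0.327*log2(0.151) = 0.891853; -0.673*log2(0.849) = 0.158938. H(P,Q) = 0.891853 + 0.158938 = 1.0508

1.0508 bits


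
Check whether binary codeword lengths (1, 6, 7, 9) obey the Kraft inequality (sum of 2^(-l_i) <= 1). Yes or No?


Kraft sum = sum(2^(-l_i)) = 0.5254, need <= 1. Result: satisfied (a binary prefix-free code with these lengths exists)

Yes


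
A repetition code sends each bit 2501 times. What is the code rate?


Rate = k/n = 1/2501

1/2501


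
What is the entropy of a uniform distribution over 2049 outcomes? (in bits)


H = log2(n) = log2(2049) = 11.0007

11.0007 bits


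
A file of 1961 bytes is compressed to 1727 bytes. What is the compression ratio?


Ratio = original / compressed = 1961 / 1727 = 1.1355

1.1355


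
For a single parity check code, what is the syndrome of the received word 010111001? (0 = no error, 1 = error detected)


Syndrome = XOR of all bits = 0 XOR 1 XOR 0 XOR 1 XOR 1 XOR 1 XOR 0 XOR 0 XOR 1 = 1

1


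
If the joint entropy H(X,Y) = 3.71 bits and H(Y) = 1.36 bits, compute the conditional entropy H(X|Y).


H(X|Y) = H(X,Y) - H(Y) = 3.71 - 1.36 = 2.35

2.35 bits


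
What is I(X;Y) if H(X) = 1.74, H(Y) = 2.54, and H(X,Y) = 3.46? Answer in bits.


I(X;Y) = H(X) + H(Y) - H(X,Y) = 1.74 + 2.54 - 3.46 = 0.82

0.82 bits


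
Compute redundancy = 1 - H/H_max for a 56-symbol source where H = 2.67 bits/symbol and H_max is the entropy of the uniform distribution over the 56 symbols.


H_max = log2(K) = log2(56) = 5.8074 bits/symbol. Redundancy = 1 - H/H_max = 1 - 2.67/5.8074 = 1 - 0.4598 = 0.5402

0.5402


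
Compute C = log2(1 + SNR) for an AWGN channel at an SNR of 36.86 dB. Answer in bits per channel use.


SNR_linear = 10^(36.86/10) = 4852.885; C = log2(1 + SNR_linear) = log2(1 + 4852.885) = 12.2449

12.2449 bits/channel use


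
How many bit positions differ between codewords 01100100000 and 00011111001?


Count differing positions: . ^ ^ ^ ^ . ^ ^ . . ^ = 7 differences

7


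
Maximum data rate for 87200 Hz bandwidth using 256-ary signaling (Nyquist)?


Rate = 2 * B * log2(M) = 2 * 87200 * 8.0 = 1395200.0

1395200.0 bps


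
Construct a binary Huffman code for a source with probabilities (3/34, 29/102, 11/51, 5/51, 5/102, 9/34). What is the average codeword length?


Huffman construction (repeatedly merge the two least-probable nodes; each merge adds 1 bit to every symbol beneath it): 5/102 + 3/34 = 7/51; 5/51 + 7/51 = 4/17; 11/51 + 4/17 = 23/51; 9/34 + 29/102 = 28/51; 23/51 + 28/51 = 1. Resulting codeword lengths (in the order the probabilities were given): (4, 2, 2, 3, 4, 2). L_avg = sum(p_i * l_i) = 3/34*4 + 29/102*2 + 11/51*2 + 5/51*3 + 5/102*4 + 9/34*2 = 121/51 = 2.3725

2.3725 bits


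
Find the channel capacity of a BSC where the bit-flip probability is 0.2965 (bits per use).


H(p) = -p*log2(p) - (1-p)*log2(1-p) = -0.2965*log2(0.2965) - 0.7035*log2(0.7035) = 0.520030 + 0.356940 = 0.877. C = 1 - H(p) = 1 - 0.877 = 0.123

0.123 bits


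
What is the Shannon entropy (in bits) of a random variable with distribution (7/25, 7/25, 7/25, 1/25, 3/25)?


H = -sum(p_i * log2(p_i)). Terms: -(7/25)*log2(7/25) = 0.514220; -(7/25)*log2(7/25) = 0.514220; -(7/25)*log2(7/25) = 0.514220; -(1/25)*log2(1/25) = 0.185754; -(3/25)*log2(3/25) = 0.367067. H = 0.514220 + 0.514220 + 0.514220 + 0.185754 + 0.367067 = 2.0955

2.0955 bits


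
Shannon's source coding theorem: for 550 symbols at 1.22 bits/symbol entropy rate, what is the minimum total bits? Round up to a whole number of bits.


Minimum bits >= n * H = 550 * 1.22 = 671.0, rounded up to a whole number of bits = 671

671 bits


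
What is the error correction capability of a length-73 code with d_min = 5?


Correction capability = floor((d-1)/2) = floor((5-1)/2) = 2

2 errors


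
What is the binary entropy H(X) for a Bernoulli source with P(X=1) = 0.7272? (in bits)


H = -p*log2(p) - (1-p)*log2(1-p). -0.7272*log2(0.7272) = 0.334204; -0.2728*log2(0.2728) = 0.511250. H = 0.334204 + 0.511250 = 0.8455

0.8455 bits


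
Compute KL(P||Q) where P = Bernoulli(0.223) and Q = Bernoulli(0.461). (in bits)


KL = p*log2(p/q) + (1-p)*log2((1-p)/(1-q)) = 0.223*log2(0.223/0.461) + 0.777*log2(0.777/0.539) = 0.1763

0.1763 bits


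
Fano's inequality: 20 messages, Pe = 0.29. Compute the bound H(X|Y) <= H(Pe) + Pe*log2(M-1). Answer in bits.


H(Pe) = -Pe*log2(Pe) - (1-Pe)*log2(1-Pe) = -0.29*log2(0.29) - 0.71*log2(0.71) = 0.517904 + 0.350817 = 0.8687. Pe*log2(M-1) = 0.29*log2(19) = 1.231899. Bound = H(Pe) + Pe*log2(M-1) = 0.517904 + 0.350817 + 1.231899 = 2.1006

2.1006 bits


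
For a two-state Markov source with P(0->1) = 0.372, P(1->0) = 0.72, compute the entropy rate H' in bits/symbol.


Stationary distribution: pi_0 = p10/(p01+p10) = 0.6593, pi_1 = 0.3407. Entropy rate H' = pi_0*H(p01) + pi_1*H(p10) = 0.6593*0.9522 + 0.3407*0.8555 = 0.9192

0.9192 bits/symbol


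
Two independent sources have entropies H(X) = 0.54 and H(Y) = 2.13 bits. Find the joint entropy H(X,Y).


For independent variables, H(X,Y) = H(X) + H(Y) = 0.54 + 2.13 = 2.67

2.67 bits


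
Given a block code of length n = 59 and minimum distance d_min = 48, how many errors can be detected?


Detection capability = d_min - 1 = 48 - 1 = 47

47 errors


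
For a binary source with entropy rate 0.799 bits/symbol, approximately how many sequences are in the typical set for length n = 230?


log2|A_typical| = nH = 230 * 0.799 = 183.77, so |A_typical| ~ 2^183.77 = 2.091e+55

2.091e+55


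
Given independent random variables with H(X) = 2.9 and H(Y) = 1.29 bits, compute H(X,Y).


For independent variables, H(X,Y) = H(X) + H(Y) = 2.9 + 1.29 = 4.19

4.19 bits


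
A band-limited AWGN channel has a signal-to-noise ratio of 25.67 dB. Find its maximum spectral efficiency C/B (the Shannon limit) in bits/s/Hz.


SNR_linear = 10^(25.67/10) = 368.9776; C/B = log2(1 + SNR_linear) = log2(1 + 368.9776) = 8.5313

8.5313 bits/s/Hz


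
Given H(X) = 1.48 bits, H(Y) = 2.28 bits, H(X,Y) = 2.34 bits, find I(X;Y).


I(X;Y) = H(X) + H(Y) - H(X,Y) = 1.48 + 2.28 - 2.34 = 1.42

1.42 bits


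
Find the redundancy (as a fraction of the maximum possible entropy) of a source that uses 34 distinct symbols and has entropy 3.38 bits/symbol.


H_max = log2(K) = log2(34) = 5.0875 bits/symbol. Redundancy = 1 - H/H_max = 1 - 3.38/5.0875 = 1 - 0.6644 = 0.3356

0.3356


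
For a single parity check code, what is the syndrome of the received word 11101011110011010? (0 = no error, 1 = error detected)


Syndrome = XOR of all bits = 1 XOR 1 XOR 1 XOR 0 XOR 1 XOR 0 XOR 1 XOR 1 XOR 1 XOR 1 XOR 0 XOR 0 XOR 1 XOR 1 XOR 0 XOR 1 XOR 0 = 1

1


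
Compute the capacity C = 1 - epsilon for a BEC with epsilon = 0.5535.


C = 1 - epsilon = 1 - 0.5535 = 0.4465

0.4465 bits


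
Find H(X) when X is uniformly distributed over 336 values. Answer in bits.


H = log2(n) = log2(336) = 8.3923

8.3923 bits


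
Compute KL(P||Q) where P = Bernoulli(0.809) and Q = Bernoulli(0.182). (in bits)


KL = p*log2(p/q) + (1-p)*log2((1-p)/(1-q)) = 0.809*log2(0.809/0.182) + 0.191*log2(0.191/0.818) = 1.3403

1.3403 bits


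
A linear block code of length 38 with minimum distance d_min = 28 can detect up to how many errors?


Detection capability = d_min - 1 = 28 - 1 = 27

27 errors


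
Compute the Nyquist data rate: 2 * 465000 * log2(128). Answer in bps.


Rate = 2 * B * log2(M) = 2 * 465000 * 7.0 = 6510000.0

6510000.0 bps


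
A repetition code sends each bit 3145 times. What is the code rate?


Rate = k/n = 1/3145

1/3145


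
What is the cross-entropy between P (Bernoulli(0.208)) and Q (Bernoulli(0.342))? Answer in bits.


H(P,Q) = -p*log2(q) - (1-p)*log2(1-q). -0.208*log2(0.342) = 0.321970; -0.792*log2(0.658) = 0.478242. H(P,Q) = 0.321970 + 0.478242 = 0.8002

0.8002 bits


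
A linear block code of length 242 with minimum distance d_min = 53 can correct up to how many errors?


Correction capability = floor((d-1)/2) = floor((53-1)/2) = 26

26 errors


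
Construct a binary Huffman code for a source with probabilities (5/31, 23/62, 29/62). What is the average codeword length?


Huffman construction (repeatedly merge the two least-probable nodes; each merge adds 1 bit to every symbol beneath it): 5/31 + 23/62 = 33/62; 29/62 + 33/62 = 1. Resulting codeword lengths (in the order the probabilities were given): (2, 2, 1). L_avg = sum(p_i * l_i) = 5/31*2 + 23/62*2 + 29/62*1 = 95/62 = 1.5323

1.5323 bits


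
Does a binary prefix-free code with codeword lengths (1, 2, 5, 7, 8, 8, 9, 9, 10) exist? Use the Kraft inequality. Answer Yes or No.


Kraft sum = sum(2^(-l_i)) = 0.8018, need <= 1. Result: satisfied (a binary prefix-free code with these lengths exists)

Yes


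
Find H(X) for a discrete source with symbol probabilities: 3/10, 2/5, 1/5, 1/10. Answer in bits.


H = -sum(p_i * log2(p_i)). Terms: -(3/10)*log2(3/10) = 0.521090; -(2/5)*log2(2/5) = 0.528771; -(1/5)*log2(1/5) = 0.464386; -(1/10)*log2(1/10) = 0.332193. H = 0.521090 + 0.528771 + 0.464386 + 0.332193 = 1.8464

1.8464 bits


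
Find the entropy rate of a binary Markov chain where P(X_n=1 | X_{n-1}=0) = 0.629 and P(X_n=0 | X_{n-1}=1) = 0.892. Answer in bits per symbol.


Stationary distribution: pi_0 = p10/(p01+p10) = 0.5865, pi_1 = 0.4135. Entropy rate H' = pi_0*H(p01) + pi_1*H(p10) = 0.5865*0.9514 + 0.4135*0.4939 = 0.7622

0.7622 bits/symbol


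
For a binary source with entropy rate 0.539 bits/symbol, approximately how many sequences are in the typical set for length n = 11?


log2|A_typical| = nH = 11 * 0.539 = 5.929, so |A_typical| ~ 2^5.929 = 6.093e+01

6.093e+01


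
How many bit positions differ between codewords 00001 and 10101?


Count differing positions: ^ . ^ . . = 2 differences

2


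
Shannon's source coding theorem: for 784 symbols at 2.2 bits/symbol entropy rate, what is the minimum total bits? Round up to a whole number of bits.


Minimum bits >= n * H = 784 * 2.2 = 1724.8, rounded up to a whole number of bits = 1725

1725 bits


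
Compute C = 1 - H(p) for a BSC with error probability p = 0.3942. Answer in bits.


H(p) = -p*log2(p) - (1-p)*log2(1-p) = -0.3942*log2(0.3942) - 0.6058*log2(0.6058) = 0.529411 + 0.438046 = 0.9675. C = 1 - H(p) = 1 - 0.9675 = 0.0325

0.0325 bits


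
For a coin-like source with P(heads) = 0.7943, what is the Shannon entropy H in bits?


H = -p*log2(p) - (1-p)*log2(1-p). -0.7943*log2(0.7943) = 0.263901; -0.2057*log2(0.2057) = 0.469281. H = 0.263901 + 0.469281 = 0.7332

0.7332 bits


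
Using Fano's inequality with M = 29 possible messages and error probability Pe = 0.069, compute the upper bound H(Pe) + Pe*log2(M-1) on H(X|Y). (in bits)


H(Pe) = -Pe*log2(Pe) - (1-Pe)*log2(1-Pe) = -0.069*log2(0.069) - 0.931*log2(0.931) = 0.266151 + 0.096030 = 0.3622. Pe*log2(M-1) = 0.069*log2(28) = 0.331707. Bound = H(Pe) + Pe*log2(M-1) = 0.266151 + 0.096030 + 0.331707 = 0.6939

0.6939 bits


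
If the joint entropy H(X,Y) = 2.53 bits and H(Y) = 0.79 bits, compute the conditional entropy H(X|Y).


H(X|Y) = H(X,Y) - H(Y) = 2.53 - 0.79 = 1.74

1.74 bits


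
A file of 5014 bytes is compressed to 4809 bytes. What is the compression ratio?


Ratio = original / compressed = 5014 / 4809 = 1.0426

1.0426


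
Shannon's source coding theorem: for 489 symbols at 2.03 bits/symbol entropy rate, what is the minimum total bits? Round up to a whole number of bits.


Minimum bits >= n * H = 489 * 2.03 = 992.67, rounded up to a whole number of bits = 993

993 bits


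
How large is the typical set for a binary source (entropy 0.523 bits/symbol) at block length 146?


log2|A_typical| = nH = 146 * 0.523 = 76.358, so |A_typical| ~ 2^76.358 = 9.684e+22

9.684e+22


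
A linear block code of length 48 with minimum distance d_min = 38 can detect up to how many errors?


Detection capability = d_min - 1 = 38 - 1 = 37

37 errors


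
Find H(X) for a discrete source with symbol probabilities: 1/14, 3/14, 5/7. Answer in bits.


H = -sum(p_i * log2(p_i)). Terms: -(1/14)*log2(1/14) = 0.271954; -(3/14)*log2(3/14) = 0.476227; -(5/7)*log2(5/7) = 0.346733. H = 0.271954 + 0.476227 + 0.346733 = 1.0949

1.0949 bits


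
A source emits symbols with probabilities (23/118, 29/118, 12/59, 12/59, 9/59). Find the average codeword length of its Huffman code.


Huffman construction (repeatedly merge the two least-probable nodes; each merge adds 1 bit to every symbol beneath it): 9/59 + 23/118 = 41/118; 12/59 + 12/59 = 24/59; 29/118 + 41/118 = 35/59; 24/59 + 35/59 = 1. Resulting codeword lengths (in the order the probabilities were given): (3, 2, 2, 2, 3). L_avg = sum(p_i * l_i) = 23/118*3 + 29/118*2 + 12/59*2 + 12/59*2 + 9/59*3 = 277/118 = 2.3475

2.3475 bits


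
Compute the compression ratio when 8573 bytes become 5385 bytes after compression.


Ratio = original / compressed = 8573 / 5385 = 1.592

1.592


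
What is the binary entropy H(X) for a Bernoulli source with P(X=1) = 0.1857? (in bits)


H = -p*log2(p) - (1-p)*log2(1-p). -0.1857*log2(0.1857) = 0.451057; -0.8143*log2(0.8143) = 0.241332. H = 0.451057 + 0.241332 = 0.6924

0.6924 bits


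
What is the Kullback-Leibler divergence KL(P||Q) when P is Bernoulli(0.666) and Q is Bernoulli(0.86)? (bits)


KL = p*log2(p/q) + (1-p)*log2((1-p)/(1-q)) = 0.666*log2(0.666/0.86) + 0.334*log2(0.334/0.14) = 0.1733

0.1733 bits


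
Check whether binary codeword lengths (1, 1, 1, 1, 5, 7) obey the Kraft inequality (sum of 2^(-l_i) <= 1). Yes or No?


Kraft sum = sum(2^(-l_i)) = 2.0391, need <= 1. Result: violated (a binary prefix-free code with these lengths cannot exist)

No


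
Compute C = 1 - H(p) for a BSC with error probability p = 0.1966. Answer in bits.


H(p) = -p*log2(p) - (1-p)*log2(1-p) = -0.1966*log2(0.1966) - 0.8034*log2(0.8034) = 0.461354 + 0.253721 = 0.7151. C = 1 - H(p) = 1 - 0.7151 = 0.2849

0.2849 bits


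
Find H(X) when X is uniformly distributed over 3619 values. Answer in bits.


H = log2(n) = log2(3619) = 11.8214

11.8214 bits


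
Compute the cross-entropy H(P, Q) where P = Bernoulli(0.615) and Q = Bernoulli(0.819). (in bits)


H(P,Q) = -p*log2(q) - (1-p)*log2(1-q). -0.615*log2(0.819) = 0.177160; -0.385*log2(0.181) = 0.949386. H(P,Q) = 0.177160 + 0.949386 = 1.1265

1.1265 bits


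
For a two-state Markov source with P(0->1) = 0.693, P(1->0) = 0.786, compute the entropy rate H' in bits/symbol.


Stationary distribution: pi_0 = p10/(p01+p10) = 0.5314, pi_1 = 0.4686. Entropy rate H' = pi_0*H(p01) + pi_1*H(p10) = 0.5314*0.8897 + 0.4686*0.7491 = 0.8238

0.8238 bits/symbol


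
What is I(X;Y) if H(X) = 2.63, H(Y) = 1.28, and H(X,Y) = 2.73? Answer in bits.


I(X;Y) = H(X) + H(Y) - H(X,Y) = 2.63 + 1.28 - 2.73 = 1.18

1.18 bits


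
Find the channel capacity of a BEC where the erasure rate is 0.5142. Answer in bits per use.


C = 1 - epsilon = 1 - 0.5142 = 0.4858

0.4858 bits


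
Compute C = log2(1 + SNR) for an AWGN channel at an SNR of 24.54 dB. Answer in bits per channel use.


SNR_linear = 10^(24.54/10) = 284.4461; C = log2(1 + SNR_linear) = log2(1 + 284.4461) = 8.1571

8.1571 bits/channel use


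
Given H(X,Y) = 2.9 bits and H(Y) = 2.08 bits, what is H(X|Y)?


H(X|Y) = H(X,Y) - H(Y) = 2.9 - 2.08 = 0.82

0.82 bits


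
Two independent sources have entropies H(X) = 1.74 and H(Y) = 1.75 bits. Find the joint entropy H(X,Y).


For independent variables, H(X,Y) = H(X) + H(Y) = 1.74 + 1.75 = 3.49

3.49 bits


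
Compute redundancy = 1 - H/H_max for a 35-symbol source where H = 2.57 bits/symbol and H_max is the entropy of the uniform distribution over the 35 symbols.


H_max = log2(K) = log2(35) = 5.1293 bits/symbol. Redundancy = 1 - H/H_max = 1 - 2.57/5.1293 = 1 - 0.501 = 0.499

0.499
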